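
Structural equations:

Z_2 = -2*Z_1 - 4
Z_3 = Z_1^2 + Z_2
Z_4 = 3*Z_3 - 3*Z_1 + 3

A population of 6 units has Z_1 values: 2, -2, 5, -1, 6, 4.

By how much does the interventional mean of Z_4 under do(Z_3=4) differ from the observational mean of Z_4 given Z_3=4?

do(Z_3=4) breaks Z_3's dependence on Z_1. With Z_3=4 fixed, Z_4 across the units is 9, 21, 0, 18, -3, 3, mean 8.
Conditioning on Z_3=4 selects the 2 unit(s) with Z_1 ∈ {-2, 4}. Their Z_4 values: 21, 3. Mean = 12.
Difference = 8 − 12 = -4.

-4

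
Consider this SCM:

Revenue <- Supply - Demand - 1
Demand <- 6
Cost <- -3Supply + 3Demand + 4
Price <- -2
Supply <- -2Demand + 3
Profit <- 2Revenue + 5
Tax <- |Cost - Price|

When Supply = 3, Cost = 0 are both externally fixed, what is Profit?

Under do(Supply = 3, Cost = 0), each intervened variable's structural equation is replaced by its fixed value.
Revenue = Supply - Demand - 1  [with Supply=3, Demand=6]  = -4
Profit = 2Revenue + 5  [with Revenue=-4]  = -3

-3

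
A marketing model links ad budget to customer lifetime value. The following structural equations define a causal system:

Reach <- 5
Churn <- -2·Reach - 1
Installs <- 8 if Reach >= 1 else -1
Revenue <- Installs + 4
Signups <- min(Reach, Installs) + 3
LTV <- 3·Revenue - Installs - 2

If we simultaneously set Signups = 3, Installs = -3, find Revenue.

Setting Signups = 3, Installs = -3 by intervention discards those variables' equations.
Revenue = Installs + 4  [with Installs=-3]  = 1

1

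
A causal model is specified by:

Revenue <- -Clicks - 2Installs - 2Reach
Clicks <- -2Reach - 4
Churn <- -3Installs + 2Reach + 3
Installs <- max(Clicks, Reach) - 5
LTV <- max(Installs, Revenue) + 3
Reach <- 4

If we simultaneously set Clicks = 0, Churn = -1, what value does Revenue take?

-6

Setting Clicks = 0, Churn = -1 by intervention discards those variables' equations.
Installs = max(Clicks, Reach) - 5  [with Clicks=0, Reach=4]  = -1
Revenue = -Clicks - 2Installs - 2Reach  [with Clicks=0, Installs=-1, Reach=4]  = -6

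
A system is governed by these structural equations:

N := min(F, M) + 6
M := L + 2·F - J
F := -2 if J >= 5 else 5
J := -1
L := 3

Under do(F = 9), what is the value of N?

do(F=9) replaces the equation F := -2 if J >= 5 else 5 with the constant F = 9.
M = L + 2·F - J  [with L=3, F=9, J=-1]  = 22
N = min(F, M) + 6  [with F=9, M=22]  = 15

15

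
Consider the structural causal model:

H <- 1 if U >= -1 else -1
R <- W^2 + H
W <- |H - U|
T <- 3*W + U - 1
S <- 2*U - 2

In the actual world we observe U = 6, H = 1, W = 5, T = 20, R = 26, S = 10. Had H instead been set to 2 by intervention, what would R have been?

do(H=2) replaces the equation H <- 1 if U >= -1 else -1 with the constant H = 2.
W = |H - U|  [with H=2, U=6]  = 4
R = W^2 + H  [with W=4, H=2]  = 18

18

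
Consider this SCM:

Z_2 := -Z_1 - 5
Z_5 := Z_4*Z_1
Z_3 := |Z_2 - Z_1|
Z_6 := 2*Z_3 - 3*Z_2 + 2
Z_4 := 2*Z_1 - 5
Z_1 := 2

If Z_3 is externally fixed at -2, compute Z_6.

The intervention breaks the incoming arrows to Z_3: Z_3 := |Z_2 - Z_1| no longer applies, and Z_3 = -2.
Z_2 = -Z_1 - 5  [with Z_1=2]  = -7
Z_6 = 2*Z_3 - 3*Z_2 + 2  [with Z_3=-2, Z_2=-7]  = 19

19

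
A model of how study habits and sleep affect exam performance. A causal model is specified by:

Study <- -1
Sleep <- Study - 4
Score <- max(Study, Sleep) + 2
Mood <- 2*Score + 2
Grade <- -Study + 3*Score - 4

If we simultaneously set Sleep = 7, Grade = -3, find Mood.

20

The joint intervention fixes Sleep = 7, Grade = -3, removing each variable's own equation.
Score = max(Study, Sleep) + 2  [with Study=-1, Sleep=7]  = 9
Mood = 2*Score + 2  [with Score=9]  = 20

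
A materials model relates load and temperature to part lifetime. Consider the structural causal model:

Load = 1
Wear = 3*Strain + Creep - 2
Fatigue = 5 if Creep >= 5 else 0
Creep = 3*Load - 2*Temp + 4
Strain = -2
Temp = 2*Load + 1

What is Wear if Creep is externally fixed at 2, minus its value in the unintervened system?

Intervening sets Creep = 2 and removes its equation (Creep = 3*Load - 2*Temp + 4).
Wear = 3*Strain + Creep - 2  [with Strain=-2, Creep=2]  = -6
Without intervention: Temp = 2*Load + 1  [with Load=1]  = 3; Creep = 3*Load - 2*Temp + 4  [with Load=1, Temp=3]  = 1; Wear = 3*Strain + Creep - 2  [with Strain=-2, Creep=1]  = -7.
Change = -6 − (-7) = 1.

1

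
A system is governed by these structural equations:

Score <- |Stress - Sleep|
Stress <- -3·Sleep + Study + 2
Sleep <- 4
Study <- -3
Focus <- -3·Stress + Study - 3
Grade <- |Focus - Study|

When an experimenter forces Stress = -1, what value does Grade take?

0

The intervention breaks the incoming arrows to Stress: Stress <- -3·Sleep + Study + 2 no longer applies, and Stress = -1.
Focus = -3·Stress + Study - 3  [with Stress=-1, Study=-3]  = -3
Grade = |Focus - Study|  [with Focus=-3, Study=-3]  = 0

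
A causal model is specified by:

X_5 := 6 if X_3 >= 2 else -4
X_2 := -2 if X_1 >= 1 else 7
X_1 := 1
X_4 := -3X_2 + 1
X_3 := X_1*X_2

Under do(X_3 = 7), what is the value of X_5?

6

do(X_3=7) replaces the equation X_3 := X_1*X_2 with the constant X_3 = 7.
X_5 = 6 if X_3 >= 2 else -4  [with X_3=7]  = 6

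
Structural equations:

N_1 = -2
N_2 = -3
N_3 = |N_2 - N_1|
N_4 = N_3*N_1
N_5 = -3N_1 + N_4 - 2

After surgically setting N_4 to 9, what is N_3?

Under do(N_4=9), the mechanism N_4 = N_3*N_1 is discarded; N_4 is fixed at 9.
Since N_3 is not a descendant of the intervened variable, it is unaffected.
N_3 = |N_2 - N_1|  [with N_2=-3, N_1=-2]  = 1

1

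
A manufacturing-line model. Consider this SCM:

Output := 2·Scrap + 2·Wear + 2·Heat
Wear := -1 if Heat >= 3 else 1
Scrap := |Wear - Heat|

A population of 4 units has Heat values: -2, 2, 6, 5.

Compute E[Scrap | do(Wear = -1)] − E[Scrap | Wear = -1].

Under do(Wear=-1), Wear's equation is replaced by Wear=-1 for every unit. Per-unit Scrap: 1, 3, 7, 6. Mean = 4.25.
E[Scrap|Wear=-1] averages over only the 2 units with Wear=-1 (Heat = 6, 5): Scrap = 7, 6, mean 6.5.
Difference = 4.25 − 6.5 = -2.25.

-2.25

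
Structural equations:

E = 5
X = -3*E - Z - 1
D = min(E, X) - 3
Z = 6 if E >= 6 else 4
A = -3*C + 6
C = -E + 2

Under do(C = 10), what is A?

The intervention breaks the incoming arrows to C: C = -E + 2 no longer applies, and C = 10.
A = -3*C + 6  [with C=10]  = -24

-24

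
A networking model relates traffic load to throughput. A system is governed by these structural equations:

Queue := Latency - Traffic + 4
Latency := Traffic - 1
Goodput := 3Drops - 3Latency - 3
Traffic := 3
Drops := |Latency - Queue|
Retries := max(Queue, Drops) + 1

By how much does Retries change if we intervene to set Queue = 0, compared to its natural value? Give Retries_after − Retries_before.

-1

do(Queue=0) replaces the equation Queue := Latency - Traffic + 4 with the constant Queue = 0.
Latency = Traffic - 1  [with Traffic=3]  = 2
Drops = |Latency - Queue|  [with Latency=2, Queue=0]  = 2
Retries = max(Queue, Drops) + 1  [with Queue=0, Drops=2]  = 3
Without intervention: Latency = Traffic - 1  [with Traffic=3]  = 2; Queue = Latency - Traffic + 4  [with Latency=2, Traffic=3]  = 3; Drops = |Latency - Queue|  [with Latency=2, Queue=3]  = 1; Retries = max(Queue, Drops) + 1  [with Queue=3, Drops=1]  = 4.
Change = 3 − 4 = -1.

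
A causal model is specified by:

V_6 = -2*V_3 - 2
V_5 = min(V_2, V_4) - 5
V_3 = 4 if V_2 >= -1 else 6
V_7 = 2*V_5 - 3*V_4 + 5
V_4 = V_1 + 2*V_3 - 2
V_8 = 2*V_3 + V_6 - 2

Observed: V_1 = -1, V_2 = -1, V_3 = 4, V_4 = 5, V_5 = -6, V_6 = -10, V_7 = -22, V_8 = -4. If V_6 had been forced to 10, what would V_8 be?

16

Intervening sets V_6 = 10 and removes its equation (V_6 = -2*V_3 - 2).
V_3 = 4 if V_2 >= -1 else 6  [with V_2=-1]  = 4
V_8 = 2*V_3 + V_6 - 2  [with V_3=4, V_6=10]  = 16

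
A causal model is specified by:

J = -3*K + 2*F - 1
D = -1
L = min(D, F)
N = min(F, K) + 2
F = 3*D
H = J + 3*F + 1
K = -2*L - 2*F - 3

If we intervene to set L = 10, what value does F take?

-3

Under do(L=10), the mechanism L = min(D, F) is discarded; L is fixed at 10.
Since F is not a descendant of the intervened variable, it is unaffected.
F = 3*D  [with D=-1]  = -3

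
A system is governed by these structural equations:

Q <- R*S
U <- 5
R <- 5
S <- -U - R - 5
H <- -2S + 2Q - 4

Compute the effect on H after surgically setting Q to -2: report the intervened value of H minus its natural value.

146

Intervening sets Q = -2 and removes its equation (Q <- R*S).
S = -U - R - 5  [with U=5, R=5]  = -15
H = -2S + 2Q - 4  [with S=-15, Q=-2]  = 22
Without intervention: S = -U - R - 5  [with U=5, R=5]  = -15; Q = R*S  [with R=5, S=-15]  = -75; H = -2S + 2Q - 4  [with S=-15, Q=-75]  = -124.
Change = 22 − (-124) = 146.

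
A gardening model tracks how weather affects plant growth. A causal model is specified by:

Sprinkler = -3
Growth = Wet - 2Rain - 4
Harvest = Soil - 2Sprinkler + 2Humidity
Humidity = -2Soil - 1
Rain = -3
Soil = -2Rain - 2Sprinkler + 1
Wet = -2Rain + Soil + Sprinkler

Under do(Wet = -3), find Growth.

-1

Intervening sets Wet = -3 and removes its equation (Wet = -2Rain + Soil + Sprinkler).
Growth = Wet - 2Rain - 4  [with Wet=-3, Rain=-3]  = -1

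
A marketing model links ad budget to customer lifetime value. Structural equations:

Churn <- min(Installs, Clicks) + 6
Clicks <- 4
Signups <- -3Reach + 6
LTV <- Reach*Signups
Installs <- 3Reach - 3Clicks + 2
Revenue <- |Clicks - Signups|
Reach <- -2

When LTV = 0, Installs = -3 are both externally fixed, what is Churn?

3

Under do(LTV = 0, Installs = -3), each intervened variable's structural equation is replaced by its fixed value.
Churn = min(Installs, Clicks) + 6  [with Installs=-3, Clicks=4]  = 3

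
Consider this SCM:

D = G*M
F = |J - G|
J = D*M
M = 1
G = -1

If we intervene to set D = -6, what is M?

Under do(D=-6), the mechanism D = G*M is discarded; D is fixed at -6.
M is not downstream of the intervention, so its value is determined by the original equations.

1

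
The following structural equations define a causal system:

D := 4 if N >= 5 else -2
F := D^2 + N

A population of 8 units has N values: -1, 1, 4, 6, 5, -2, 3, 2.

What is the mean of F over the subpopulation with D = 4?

Conditioning on D=4 selects the 2 unit(s) with N ∈ {6, 5}. Their F values: 22, 21. Mean = 21.5.

21.5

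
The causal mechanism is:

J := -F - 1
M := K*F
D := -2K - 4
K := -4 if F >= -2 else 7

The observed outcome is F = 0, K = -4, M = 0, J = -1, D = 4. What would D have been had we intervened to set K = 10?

do(K=10) replaces the equation K := -4 if F >= -2 else 7 with the constant K = 10.
D = -2K - 4  [with K=10]  = -24

-24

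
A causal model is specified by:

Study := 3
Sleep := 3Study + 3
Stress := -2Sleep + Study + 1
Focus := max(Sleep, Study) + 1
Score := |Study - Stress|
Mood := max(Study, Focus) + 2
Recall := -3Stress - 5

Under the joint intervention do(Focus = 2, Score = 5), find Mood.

5

The joint intervention fixes Focus = 2, Score = 5, removing each variable's own equation.
Mood = max(Study, Focus) + 2  [with Study=3, Focus=2]  = 5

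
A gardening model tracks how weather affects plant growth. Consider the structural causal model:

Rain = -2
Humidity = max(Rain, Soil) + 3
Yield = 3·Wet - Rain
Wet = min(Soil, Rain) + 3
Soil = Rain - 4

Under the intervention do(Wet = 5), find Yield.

17

do(Wet=5) replaces the equation Wet = min(Soil, Rain) + 3 with the constant Wet = 5.
Yield = 3·Wet - Rain  [with Wet=5, Rain=-2]  = 17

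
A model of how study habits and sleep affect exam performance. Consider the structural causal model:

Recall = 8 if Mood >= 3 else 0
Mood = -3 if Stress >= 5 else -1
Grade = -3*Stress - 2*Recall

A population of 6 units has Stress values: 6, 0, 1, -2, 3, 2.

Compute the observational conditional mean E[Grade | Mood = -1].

Conditioning on Mood=-1 selects the 5 unit(s) with Stress ∈ {0, 1, -2, 3, 2}. Their Grade values: 0, -3, 6, -9, -6. Mean = -2.4.

-2.4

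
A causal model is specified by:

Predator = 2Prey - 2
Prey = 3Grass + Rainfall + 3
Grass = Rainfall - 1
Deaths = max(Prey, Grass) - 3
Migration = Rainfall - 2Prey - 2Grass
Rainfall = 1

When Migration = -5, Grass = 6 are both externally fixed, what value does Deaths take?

The joint intervention fixes Migration = -5, Grass = 6, removing each variable's own equation.
Prey = 3Grass + Rainfall + 3  [with Grass=6, Rainfall=1]  = 22
Deaths = max(Prey, Grass) - 3  [with Prey=22, Grass=6]  = 19

19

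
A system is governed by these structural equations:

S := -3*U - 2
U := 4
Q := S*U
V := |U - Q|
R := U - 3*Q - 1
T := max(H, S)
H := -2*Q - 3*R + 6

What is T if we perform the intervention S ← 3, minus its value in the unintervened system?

Under do(S=3), the mechanism S := -3*U - 2 is discarded; S is fixed at 3.
Q = S*U  [with S=3, U=4]  = 12
R = U - 3*Q - 1  [with U=4, Q=12]  = -33
H = -2*Q - 3*R + 6  [with Q=12, R=-33]  = 81
T = max(H, S)  [with H=81, S=3]  = 81
Without intervention: S = -3*U - 2  [with U=4]  = -14; Q = S*U  [with S=-14, U=4]  = -56; R = U - 3*Q - 1  [with U=4, Q=-56]  = 171; H = -2*Q - 3*R + 6  [with Q=-56, R=171]  = -395; T = max(H, S)  [with H=-395, S=-14]  = -14.
Change = 81 − (-14) = 95.

95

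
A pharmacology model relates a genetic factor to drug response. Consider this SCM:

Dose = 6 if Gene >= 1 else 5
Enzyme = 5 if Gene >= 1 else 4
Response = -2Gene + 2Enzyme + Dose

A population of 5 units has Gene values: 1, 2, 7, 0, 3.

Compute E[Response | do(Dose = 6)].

10.4

do(Dose=6) breaks Dose's dependence on Gene. With Dose=6 fixed, Response across the units is 14, 12, 2, 14, 10, mean 10.4.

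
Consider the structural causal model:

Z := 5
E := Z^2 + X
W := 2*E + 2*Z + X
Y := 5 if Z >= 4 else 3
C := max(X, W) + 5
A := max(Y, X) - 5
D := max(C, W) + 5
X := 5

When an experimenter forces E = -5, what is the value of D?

15

The intervention breaks the incoming arrows to E: E := Z^2 + X no longer applies, and E = -5.
W = 2*E + 2*Z + X  [with E=-5, Z=5, X=5]  = 5
C = max(X, W) + 5  [with X=5, W=5]  = 10
D = max(C, W) + 5  [with C=10, W=5]  = 15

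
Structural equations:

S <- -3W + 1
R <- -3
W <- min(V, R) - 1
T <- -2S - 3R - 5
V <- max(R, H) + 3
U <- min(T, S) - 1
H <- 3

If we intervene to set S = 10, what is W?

The intervention breaks the incoming arrows to S: S <- -3W + 1 no longer applies, and S = 10.
Since W is not a descendant of the intervened variable, it is unaffected.
V = max(R, H) + 3  [with R=-3, H=3]  = 6
W = min(V, R) - 1  [with V=6, R=-3]  = -4

-4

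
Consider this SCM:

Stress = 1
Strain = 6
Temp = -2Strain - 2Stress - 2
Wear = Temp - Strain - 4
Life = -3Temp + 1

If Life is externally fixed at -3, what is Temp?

-16

do(Life=-3) replaces the equation Life = -3Temp + 1 with the constant Life = -3.
Temp is not downstream of the intervention, so its value is determined by the original equations.
Temp = -2Strain - 2Stress - 2  [with Strain=6, Stress=1]  = -16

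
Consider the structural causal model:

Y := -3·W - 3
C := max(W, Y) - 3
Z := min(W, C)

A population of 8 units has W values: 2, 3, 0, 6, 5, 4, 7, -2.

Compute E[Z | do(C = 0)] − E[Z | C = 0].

0.75

The intervention sets C=0 in all 8 units regardless of W. Recomputing Z per unit gives 0, 0, 0, 0, 0, 0, 0, -2; average -0.25.
Conditioning on C=0 selects the 2 unit(s) with W ∈ {3, -2}. Their Z values: 0, -2. Mean = -1.
Difference = -0.25 − (-1) = 0.75.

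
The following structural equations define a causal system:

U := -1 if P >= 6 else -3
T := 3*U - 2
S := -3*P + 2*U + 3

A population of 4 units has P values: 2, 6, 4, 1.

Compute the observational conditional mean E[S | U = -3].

-10

Conditioning on U=-3 selects the 3 unit(s) with P ∈ {2, 4, 1}. Their S values: -9, -15, -6. Mean = -10.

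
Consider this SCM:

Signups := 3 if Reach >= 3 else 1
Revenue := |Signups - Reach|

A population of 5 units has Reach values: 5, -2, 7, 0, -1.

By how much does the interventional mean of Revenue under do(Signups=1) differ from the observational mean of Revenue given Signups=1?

1.2

The intervention sets Signups=1 in all 5 units regardless of Reach. Recomputing Revenue per unit gives 4, 3, 6, 1, 2; average 3.2.
Conditioning on Signups=1 selects the 3 unit(s) with Reach ∈ {-2, 0, -1}. Their Revenue values: 3, 1, 2. Mean = 2.
Difference = 3.2 − 2 = 1.2.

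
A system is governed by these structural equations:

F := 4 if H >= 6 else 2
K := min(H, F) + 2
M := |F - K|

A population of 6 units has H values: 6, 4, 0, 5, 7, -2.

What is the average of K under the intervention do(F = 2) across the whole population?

3

Under do(F=2), F's equation is replaced by F=2 for every unit. Per-unit K: 4, 4, 2, 4, 4, 0. Mean = 3.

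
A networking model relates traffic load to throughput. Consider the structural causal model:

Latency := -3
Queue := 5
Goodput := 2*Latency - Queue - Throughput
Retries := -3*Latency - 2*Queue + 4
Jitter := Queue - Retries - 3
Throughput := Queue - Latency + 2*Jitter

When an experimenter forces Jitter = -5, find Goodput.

Under do(Jitter=-5), the mechanism Jitter := Queue - Retries - 3 is discarded; Jitter is fixed at -5.
Throughput = Queue - Latency + 2*Jitter  [with Queue=5, Latency=-3, Jitter=-5]  = -2
Goodput = 2*Latency - Queue - Throughput  [with Latency=-3, Queue=5, Throughput=-2]  = -9

-9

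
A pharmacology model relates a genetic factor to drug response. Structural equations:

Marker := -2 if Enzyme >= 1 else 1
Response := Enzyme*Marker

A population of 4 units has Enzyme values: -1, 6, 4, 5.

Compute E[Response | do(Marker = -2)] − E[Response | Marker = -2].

3

Every unit gets Marker=-2 under the intervention. Response values become 2, -12, -8, -10; E[Response|do(Marker=-2)] = -7.
Conditioning on Marker=-2 selects the 3 unit(s) with Enzyme ∈ {6, 4, 5}. Their Response values: -12, -8, -10. Mean = -10.
Difference = -7 − (-10) = 3.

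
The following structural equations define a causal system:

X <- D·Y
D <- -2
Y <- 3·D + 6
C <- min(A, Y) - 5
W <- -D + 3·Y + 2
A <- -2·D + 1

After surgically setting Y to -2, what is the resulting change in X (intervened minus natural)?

The intervention breaks the incoming arrows to Y: Y <- 3·D + 6 no longer applies, and Y = -2.
X = D·Y  [with D=-2, Y=-2]  = 4
Without intervention: Y = 3·D + 6  [with D=-2]  = 0; X = D·Y  [with D=-2, Y=0]  = 0.
Change = 4 − 0 = 4.

4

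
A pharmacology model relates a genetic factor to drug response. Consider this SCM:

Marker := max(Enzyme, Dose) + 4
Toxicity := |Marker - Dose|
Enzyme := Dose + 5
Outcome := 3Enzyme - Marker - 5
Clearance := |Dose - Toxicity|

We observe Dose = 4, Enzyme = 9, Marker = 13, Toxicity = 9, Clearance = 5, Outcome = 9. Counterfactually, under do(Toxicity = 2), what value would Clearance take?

Intervening sets Toxicity = 2 and removes its equation (Toxicity := |Marker - Dose|).
Clearance = |Dose - Toxicity|  [with Dose=4, Toxicity=2]  = 2

2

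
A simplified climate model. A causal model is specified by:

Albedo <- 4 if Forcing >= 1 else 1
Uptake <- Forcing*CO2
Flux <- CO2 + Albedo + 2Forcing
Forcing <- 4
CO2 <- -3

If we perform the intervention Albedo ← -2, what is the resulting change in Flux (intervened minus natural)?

The intervention breaks the incoming arrows to Albedo: Albedo <- 4 if Forcing >= 1 else 1 no longer applies, and Albedo = -2.
Flux = CO2 + Albedo + 2Forcing  [with CO2=-3, Albedo=-2, Forcing=4]  = 3
Without intervention: Albedo = 4 if Forcing >= 1 else 1  [with Forcing=4]  = 4; Flux = CO2 + Albedo + 2Forcing  [with CO2=-3, Albedo=4, Forcing=4]  = 9.
Change = 3 − 9 = -6.

-6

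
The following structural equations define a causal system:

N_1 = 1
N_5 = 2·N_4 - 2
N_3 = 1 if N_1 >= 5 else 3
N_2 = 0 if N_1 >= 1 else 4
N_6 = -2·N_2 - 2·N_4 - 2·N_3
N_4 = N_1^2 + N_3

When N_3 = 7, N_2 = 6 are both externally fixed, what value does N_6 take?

-42

Setting N_3 = 7, N_2 = 6 by intervention discards those variables' equations.
N_4 = N_1^2 + N_3  [with N_1=1, N_3=7]  = 8
N_6 = -2·N_2 - 2·N_4 - 2·N_3  [with N_2=6, N_4=8, N_3=7]  = -42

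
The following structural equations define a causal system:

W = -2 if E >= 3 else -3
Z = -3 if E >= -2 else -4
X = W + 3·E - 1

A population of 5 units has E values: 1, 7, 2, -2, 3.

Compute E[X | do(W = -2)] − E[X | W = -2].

-8.4

do(W=-2) breaks W's dependence on E. With W=-2 fixed, X across the units is 0, 18, 3, -9, 6, mean 3.6.
Conditioning on W=-2 selects the 2 unit(s) with E ∈ {7, 3}. Their X values: 18, 6. Mean = 12.
Difference = 3.6 − 12 = -8.4.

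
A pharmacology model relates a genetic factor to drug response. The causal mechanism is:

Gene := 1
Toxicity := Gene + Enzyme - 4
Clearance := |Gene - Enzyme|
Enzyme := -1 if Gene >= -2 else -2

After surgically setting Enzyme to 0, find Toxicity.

The intervention breaks the incoming arrows to Enzyme: Enzyme := -1 if Gene >= -2 else -2 no longer applies, and Enzyme = 0.
Toxicity = Gene + Enzyme - 4  [with Gene=1, Enzyme=0]  = -3

-3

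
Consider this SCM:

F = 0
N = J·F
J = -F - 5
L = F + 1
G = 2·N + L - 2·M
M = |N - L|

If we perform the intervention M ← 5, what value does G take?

-9

The intervention breaks the incoming arrows to M: M = |N - L| no longer applies, and M = 5.
J = -F - 5  [with F=0]  = -5
N = J·F  [with J=-5, F=0]  = 0
L = F + 1  [with F=0]  = 1
G = 2·N + L - 2·M  [with N=0, L=1, M=5]  = -9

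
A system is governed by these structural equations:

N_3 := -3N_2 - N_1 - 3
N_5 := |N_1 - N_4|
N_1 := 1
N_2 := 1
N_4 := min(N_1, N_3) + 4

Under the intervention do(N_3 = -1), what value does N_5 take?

2

do(N_3=-1) replaces the equation N_3 := -3N_2 - N_1 - 3 with the constant N_3 = -1.
N_4 = min(N_1, N_3) + 4  [with N_1=1, N_3=-1]  = 3
N_5 = |N_1 - N_4|  [with N_1=1, N_4=3]  = 2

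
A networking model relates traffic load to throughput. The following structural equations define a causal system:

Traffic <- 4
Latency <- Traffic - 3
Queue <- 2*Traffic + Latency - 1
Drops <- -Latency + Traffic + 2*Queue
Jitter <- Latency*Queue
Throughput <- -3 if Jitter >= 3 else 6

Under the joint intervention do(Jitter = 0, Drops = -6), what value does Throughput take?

Setting Jitter = 0, Drops = -6 by intervention discards those variables' equations.
Throughput = -3 if Jitter >= 3 else 6  [with Jitter=0]  = 6

6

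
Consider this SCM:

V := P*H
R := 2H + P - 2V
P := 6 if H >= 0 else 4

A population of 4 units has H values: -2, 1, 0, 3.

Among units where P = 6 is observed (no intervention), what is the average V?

8

E[V|P=6] averages over only the 3 units with P=6 (H = 1, 0, 3): V = 6, 0, 18, mean 8.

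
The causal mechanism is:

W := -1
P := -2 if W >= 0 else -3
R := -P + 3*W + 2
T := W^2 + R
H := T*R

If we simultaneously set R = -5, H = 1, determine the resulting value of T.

-4

The joint intervention fixes R = -5, H = 1, removing each variable's own equation.
T = W^2 + R  [with W=-1, R=-5]  = -4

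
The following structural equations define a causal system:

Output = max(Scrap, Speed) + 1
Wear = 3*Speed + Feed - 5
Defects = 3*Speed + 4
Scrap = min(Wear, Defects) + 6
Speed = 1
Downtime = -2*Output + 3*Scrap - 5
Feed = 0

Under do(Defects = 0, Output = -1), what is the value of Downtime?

Setting Defects = 0, Output = -1 by intervention discards those variables' equations.
Wear = 3*Speed + Feed - 5  [with Speed=1, Feed=0]  = -2
Scrap = min(Wear, Defects) + 6  [with Wear=-2, Defects=0]  = 4
Downtime = -2*Output + 3*Scrap - 5  [with Output=-1, Scrap=4]  = 9

9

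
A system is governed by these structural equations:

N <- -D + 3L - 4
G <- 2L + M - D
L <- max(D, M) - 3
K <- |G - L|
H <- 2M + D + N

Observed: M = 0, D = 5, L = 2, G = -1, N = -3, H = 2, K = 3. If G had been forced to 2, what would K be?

0

The intervention breaks the incoming arrows to G: G <- 2L + M - D no longer applies, and G = 2.
L = max(D, M) - 3  [with D=5, M=0]  = 2
K = |G - L|  [with G=2, L=2]  = 0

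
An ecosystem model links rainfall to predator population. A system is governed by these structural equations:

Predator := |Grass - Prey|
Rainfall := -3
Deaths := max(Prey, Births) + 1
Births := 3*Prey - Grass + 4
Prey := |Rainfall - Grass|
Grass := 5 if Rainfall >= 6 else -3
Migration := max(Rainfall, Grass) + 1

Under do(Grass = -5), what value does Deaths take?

Under do(Grass=-5), the mechanism Grass := 5 if Rainfall >= 6 else -3 is discarded; Grass is fixed at -5.
Prey = |Rainfall - Grass|  [with Rainfall=-3, Grass=-5]  = 2
Births = 3*Prey - Grass + 4  [with Prey=2, Grass=-5]  = 15
Deaths = max(Prey, Births) + 1  [with Prey=2, Births=15]  = 16

16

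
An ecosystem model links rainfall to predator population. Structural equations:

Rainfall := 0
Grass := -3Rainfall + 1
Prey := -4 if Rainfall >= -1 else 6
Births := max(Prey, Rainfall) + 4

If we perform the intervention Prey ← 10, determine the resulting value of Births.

The intervention breaks the incoming arrows to Prey: Prey := -4 if Rainfall >= -1 else 6 no longer applies, and Prey = 10.
Births = max(Prey, Rainfall) + 4  [with Prey=10, Rainfall=0]  = 14

14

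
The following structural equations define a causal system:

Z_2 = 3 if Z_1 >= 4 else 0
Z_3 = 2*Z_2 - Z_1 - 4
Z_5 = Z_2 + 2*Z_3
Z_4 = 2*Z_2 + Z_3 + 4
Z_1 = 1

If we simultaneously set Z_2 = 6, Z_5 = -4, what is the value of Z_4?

The joint intervention fixes Z_2 = 6, Z_5 = -4, removing each variable's own equation.
Z_3 = 2*Z_2 - Z_1 - 4  [with Z_2=6, Z_1=1]  = 7
Z_4 = 2*Z_2 + Z_3 + 4  [with Z_2=6, Z_3=7]  = 23

23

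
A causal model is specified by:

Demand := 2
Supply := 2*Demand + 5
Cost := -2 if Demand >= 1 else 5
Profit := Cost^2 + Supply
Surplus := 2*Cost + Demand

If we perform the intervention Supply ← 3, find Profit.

Under do(Supply=3), the mechanism Supply := 2*Demand + 5 is discarded; Supply is fixed at 3.
Cost = -2 if Demand >= 1 else 5  [with Demand=2]  = -2
Profit = Cost^2 + Supply  [with Cost=-2, Supply=3]  = 7

7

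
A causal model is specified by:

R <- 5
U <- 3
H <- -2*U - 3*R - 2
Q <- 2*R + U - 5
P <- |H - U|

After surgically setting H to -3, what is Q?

8

The intervention breaks the incoming arrows to H: H <- -2*U - 3*R - 2 no longer applies, and H = -3.
Q is not downstream of the intervention, so its value is determined by the original equations.
Q = 2*R + U - 5  [with R=5, U=3]  = 8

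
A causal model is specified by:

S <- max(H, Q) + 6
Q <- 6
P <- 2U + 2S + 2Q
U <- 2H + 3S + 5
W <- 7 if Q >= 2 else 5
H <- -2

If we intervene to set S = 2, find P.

The intervention breaks the incoming arrows to S: S <- max(H, Q) + 6 no longer applies, and S = 2.
U = 2H + 3S + 5  [with H=-2, S=2]  = 7
P = 2U + 2S + 2Q  [with U=7, S=2, Q=6]  = 30

30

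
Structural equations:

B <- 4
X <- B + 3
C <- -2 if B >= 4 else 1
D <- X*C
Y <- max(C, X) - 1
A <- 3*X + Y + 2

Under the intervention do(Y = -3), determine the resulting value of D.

The intervention breaks the incoming arrows to Y: Y <- max(C, X) - 1 no longer applies, and Y = -3.
Since D is not a descendant of the intervened variable, it is unaffected.
X = B + 3  [with B=4]  = 7
C = -2 if B >= 4 else 1  [with B=4]  = -2
D = X*C  [with X=7, C=-2]  = -14

-14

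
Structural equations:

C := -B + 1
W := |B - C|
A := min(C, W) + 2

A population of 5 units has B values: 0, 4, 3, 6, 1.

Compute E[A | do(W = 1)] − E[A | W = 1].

The intervention sets W=1 in all 5 units regardless of B. Recomputing A per unit gives 3, -1, 0, -3, 2; average 0.2.
Conditioning on W=1 selects the 2 unit(s) with B ∈ {0, 1}. Their A values: 3, 2. Mean = 2.5.
Difference = 0.2 − 2.5 = -2.3.

-2.3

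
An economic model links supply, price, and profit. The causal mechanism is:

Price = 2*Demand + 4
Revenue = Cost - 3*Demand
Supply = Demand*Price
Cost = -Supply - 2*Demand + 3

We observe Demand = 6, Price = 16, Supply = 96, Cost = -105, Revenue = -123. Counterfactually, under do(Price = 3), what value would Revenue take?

do(Price=3) replaces the equation Price = 2*Demand + 4 with the constant Price = 3.
Supply = Demand*Price  [with Demand=6, Price=3]  = 18
Cost = -Supply - 2*Demand + 3  [with Supply=18, Demand=6]  = -27
Revenue = Cost - 3*Demand  [with Cost=-27, Demand=6]  = -45

-45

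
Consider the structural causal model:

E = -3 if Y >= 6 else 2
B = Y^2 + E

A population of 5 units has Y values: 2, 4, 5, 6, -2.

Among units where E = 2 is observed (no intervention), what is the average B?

14.25

Observing E=2 restricts to units where E's equation naturally yields 2: Y ∈ {2, 4, 5, -2}. In that subpopulation B = 6, 18, 27, 6, mean 14.25.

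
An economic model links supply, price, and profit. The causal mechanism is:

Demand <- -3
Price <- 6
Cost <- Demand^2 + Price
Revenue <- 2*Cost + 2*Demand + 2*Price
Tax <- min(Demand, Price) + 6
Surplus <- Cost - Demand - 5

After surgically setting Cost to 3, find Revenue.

12

The intervention breaks the incoming arrows to Cost: Cost <- Demand^2 + Price no longer applies, and Cost = 3.
Revenue = 2*Cost + 2*Demand + 2*Price  [with Cost=3, Demand=-3, Price=6]  = 12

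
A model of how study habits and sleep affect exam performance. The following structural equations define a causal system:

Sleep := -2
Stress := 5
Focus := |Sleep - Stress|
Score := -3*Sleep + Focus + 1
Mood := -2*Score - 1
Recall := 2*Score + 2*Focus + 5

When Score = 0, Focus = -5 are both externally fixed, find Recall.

The joint intervention fixes Score = 0, Focus = -5, removing each variable's own equation.
Recall = 2*Score + 2*Focus + 5  [with Score=0, Focus=-5]  = -5

-5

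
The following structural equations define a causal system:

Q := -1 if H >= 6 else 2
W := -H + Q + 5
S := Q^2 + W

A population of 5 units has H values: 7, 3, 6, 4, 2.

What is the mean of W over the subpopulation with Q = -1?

-2.5

Observing Q=-1 restricts to units where Q's equation naturally yields -1: H ∈ {7, 6}. In that subpopulation W = -3, -2, mean -2.5.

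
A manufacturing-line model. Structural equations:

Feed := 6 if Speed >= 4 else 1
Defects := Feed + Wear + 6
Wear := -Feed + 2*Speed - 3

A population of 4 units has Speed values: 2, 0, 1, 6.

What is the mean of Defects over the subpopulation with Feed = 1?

E[Defects|Feed=1] averages over only the 3 units with Feed=1 (Speed = 2, 0, 1): Defects = 7, 3, 5, mean 5.

5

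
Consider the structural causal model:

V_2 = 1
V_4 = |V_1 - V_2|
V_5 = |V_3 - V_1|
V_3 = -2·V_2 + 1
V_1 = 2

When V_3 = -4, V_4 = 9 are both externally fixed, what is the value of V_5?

Setting V_3 = -4, V_4 = 9 by intervention discards those variables' equations.
V_5 = |V_3 - V_1|  [with V_3=-4, V_1=2]  = 6

6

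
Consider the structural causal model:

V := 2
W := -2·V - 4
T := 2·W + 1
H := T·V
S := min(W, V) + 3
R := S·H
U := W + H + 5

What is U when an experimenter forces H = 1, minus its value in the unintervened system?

The intervention breaks the incoming arrows to H: H := T·V no longer applies, and H = 1.
W = -2·V - 4  [with V=2]  = -8
U = W + H + 5  [with W=-8, H=1]  = -2
Without intervention: W = -2·V - 4  [with V=2]  = -8; T = 2·W + 1  [with W=-8]  = -15; H = T·V  [with T=-15, V=2]  = -30; U = W + H + 5  [with W=-8, H=-30]  = -33.
Change = -2 − (-33) = 31.

31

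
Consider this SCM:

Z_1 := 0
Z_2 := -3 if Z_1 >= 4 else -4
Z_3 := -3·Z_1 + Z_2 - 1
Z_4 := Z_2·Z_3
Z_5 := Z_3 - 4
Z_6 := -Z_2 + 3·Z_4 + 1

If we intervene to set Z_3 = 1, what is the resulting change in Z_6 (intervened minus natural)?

-72

The intervention breaks the incoming arrows to Z_3: Z_3 := -3·Z_1 + Z_2 - 1 no longer applies, and Z_3 = 1.
Z_2 = -3 if Z_1 >= 4 else -4  [with Z_1=0]  = -4
Z_4 = Z_2·Z_3  [with Z_2=-4, Z_3=1]  = -4
Z_6 = -Z_2 + 3·Z_4 + 1  [with Z_2=-4, Z_4=-4]  = -7
Without intervention: Z_2 = -3 if Z_1 >= 4 else -4  [with Z_1=0]  = -4; Z_3 = -3·Z_1 + Z_2 - 1  [with Z_1=0, Z_2=-4]  = -5; Z_4 = Z_2·Z_3  [with Z_2=-4, Z_3=-5]  = 20; Z_6 = -Z_2 + 3·Z_4 + 1  [with Z_2=-4, Z_4=20]  = 65.
Change = -7 − 65 = -72.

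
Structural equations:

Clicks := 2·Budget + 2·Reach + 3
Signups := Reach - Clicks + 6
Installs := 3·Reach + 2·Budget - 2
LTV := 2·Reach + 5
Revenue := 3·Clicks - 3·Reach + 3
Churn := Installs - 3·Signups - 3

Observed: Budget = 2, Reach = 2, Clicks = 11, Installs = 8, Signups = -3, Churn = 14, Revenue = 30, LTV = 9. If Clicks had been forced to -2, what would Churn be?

The intervention breaks the incoming arrows to Clicks: Clicks := 2·Budget + 2·Reach + 3 no longer applies, and Clicks = -2.
Installs = 3·Reach + 2·Budget - 2  [with Reach=2, Budget=2]  = 8
Signups = Reach - Clicks + 6  [with Reach=2, Clicks=-2]  = 10
Churn = Installs - 3·Signups - 3  [with Installs=8, Signups=10]  = -25

-25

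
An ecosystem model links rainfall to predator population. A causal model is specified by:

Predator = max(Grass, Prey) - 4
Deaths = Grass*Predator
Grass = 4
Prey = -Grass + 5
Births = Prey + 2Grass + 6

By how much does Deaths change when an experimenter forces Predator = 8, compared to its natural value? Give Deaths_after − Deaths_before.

32

do(Predator=8) replaces the equation Predator = max(Grass, Prey) - 4 with the constant Predator = 8.
Deaths = Grass*Predator  [with Grass=4, Predator=8]  = 32
Without intervention: Prey = -Grass + 5  [with Grass=4]  = 1; Predator = max(Grass, Prey) - 4  [with Grass=4, Prey=1]  = 0; Deaths = Grass*Predator  [with Grass=4, Predator=0]  = 0.
Change = 32 − 0 = 32.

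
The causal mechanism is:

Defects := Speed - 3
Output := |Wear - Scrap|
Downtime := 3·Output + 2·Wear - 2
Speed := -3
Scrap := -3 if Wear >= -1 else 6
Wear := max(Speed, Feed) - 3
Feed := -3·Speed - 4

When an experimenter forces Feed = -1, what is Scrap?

do(Feed=-1) replaces the equation Feed := -3·Speed - 4 with the constant Feed = -1.
Wear = max(Speed, Feed) - 3  [with Speed=-3, Feed=-1]  = -4
Scrap = -3 if Wear >= -1 else 6  [with Wear=-4]  = 6

6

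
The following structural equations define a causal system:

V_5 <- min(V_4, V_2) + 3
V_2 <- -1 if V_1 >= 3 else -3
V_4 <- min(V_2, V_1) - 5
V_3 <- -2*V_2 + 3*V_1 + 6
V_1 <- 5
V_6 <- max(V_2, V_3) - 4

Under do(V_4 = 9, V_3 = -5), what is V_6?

The joint intervention fixes V_4 = 9, V_3 = -5, removing each variable's own equation.
V_2 = -1 if V_1 >= 3 else -3  [with V_1=5]  = -1
V_6 = max(V_2, V_3) - 4  [with V_2=-1, V_3=-5]  = -5

-5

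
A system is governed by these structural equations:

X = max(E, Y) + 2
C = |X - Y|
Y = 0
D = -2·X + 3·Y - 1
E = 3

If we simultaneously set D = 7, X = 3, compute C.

3

Under do(D = 7, X = 3), each intervened variable's structural equation is replaced by its fixed value.
C = |X - Y|  [with X=3, Y=0]  = 3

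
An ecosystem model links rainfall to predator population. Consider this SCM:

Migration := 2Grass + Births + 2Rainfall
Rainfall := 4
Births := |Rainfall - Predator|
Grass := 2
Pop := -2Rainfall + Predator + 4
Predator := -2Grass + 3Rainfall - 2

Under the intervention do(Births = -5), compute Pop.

Under do(Births=-5), the mechanism Births := |Rainfall - Predator| is discarded; Births is fixed at -5.
Since Pop is not a descendant of the intervened variable, it is unaffected.
Predator = -2Grass + 3Rainfall - 2  [with Grass=2, Rainfall=4]  = 6
Pop = -2Rainfall + Predator + 4  [with Rainfall=4, Predator=6]  = 2

2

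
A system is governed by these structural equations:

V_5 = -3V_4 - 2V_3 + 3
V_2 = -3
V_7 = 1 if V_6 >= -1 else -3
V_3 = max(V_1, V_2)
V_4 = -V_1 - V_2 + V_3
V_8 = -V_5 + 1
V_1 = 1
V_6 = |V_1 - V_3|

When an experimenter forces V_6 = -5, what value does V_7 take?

-3

Intervening sets V_6 = -5 and removes its equation (V_6 = |V_1 - V_3|).
V_7 = 1 if V_6 >= -1 else -3  [with V_6=-5]  = -3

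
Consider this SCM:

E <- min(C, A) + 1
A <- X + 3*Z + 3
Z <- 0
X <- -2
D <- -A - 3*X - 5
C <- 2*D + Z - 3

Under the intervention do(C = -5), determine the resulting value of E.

-4

The intervention breaks the incoming arrows to C: C <- 2*D + Z - 3 no longer applies, and C = -5.
A = X + 3*Z + 3  [with X=-2, Z=0]  = 1
E = min(C, A) + 1  [with C=-5, A=1]  = -4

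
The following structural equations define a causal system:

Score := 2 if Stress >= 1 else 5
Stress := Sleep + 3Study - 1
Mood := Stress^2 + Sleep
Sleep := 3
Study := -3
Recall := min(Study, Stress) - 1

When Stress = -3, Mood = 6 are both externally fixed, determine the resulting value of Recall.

-4

Setting Stress = -3, Mood = 6 by intervention discards those variables' equations.
Recall = min(Study, Stress) - 1  [with Study=-3, Stress=-3]  = -4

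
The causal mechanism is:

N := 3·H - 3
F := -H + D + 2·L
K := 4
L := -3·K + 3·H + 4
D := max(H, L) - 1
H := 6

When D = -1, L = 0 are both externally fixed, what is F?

The joint intervention fixes D = -1, L = 0, removing each variable's own equation.
F = -H + D + 2·L  [with H=6, D=-1, L=0]  = -7

-7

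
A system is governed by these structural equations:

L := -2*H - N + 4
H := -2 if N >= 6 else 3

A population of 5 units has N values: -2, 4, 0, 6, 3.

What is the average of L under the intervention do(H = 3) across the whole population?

-4.2

do(H=3) breaks H's dependence on N. With H=3 fixed, L across the units is 0, -6, -2, -8, -5, mean -4.2.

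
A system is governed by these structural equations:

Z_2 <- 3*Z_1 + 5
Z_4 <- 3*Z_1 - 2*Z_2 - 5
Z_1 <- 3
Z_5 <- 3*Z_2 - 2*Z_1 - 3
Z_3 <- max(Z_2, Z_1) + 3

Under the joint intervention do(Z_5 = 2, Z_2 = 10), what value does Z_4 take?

Setting Z_5 = 2, Z_2 = 10 by intervention discards those variables' equations.
Z_4 = 3*Z_1 - 2*Z_2 - 5  [with Z_1=3, Z_2=10]  = -16

-16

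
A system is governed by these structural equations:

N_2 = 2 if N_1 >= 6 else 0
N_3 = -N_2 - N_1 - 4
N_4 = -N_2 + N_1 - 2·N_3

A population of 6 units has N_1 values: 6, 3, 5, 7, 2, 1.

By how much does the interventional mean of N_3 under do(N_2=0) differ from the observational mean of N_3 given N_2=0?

-1.25

Every unit gets N_2=0 under the intervention. N_3 values become -10, -7, -9, -11, -6, -5; E[N_3|do(N_2=0)] = -8.
Observing N_2=0 restricts to units where N_2's equation naturally yields 0: N_1 ∈ {3, 5, 2, 1}. In that subpopulation N_3 = -7, -9, -6, -5, mean -6.75.
Difference = -8 − (-6.75) = -1.25.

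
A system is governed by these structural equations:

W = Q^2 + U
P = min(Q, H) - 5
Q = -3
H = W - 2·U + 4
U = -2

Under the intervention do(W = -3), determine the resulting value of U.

Under do(W=-3), the mechanism W = Q^2 + U is discarded; W is fixed at -3.
Since U is not a descendant of the intervened variable, it is unaffected.

-2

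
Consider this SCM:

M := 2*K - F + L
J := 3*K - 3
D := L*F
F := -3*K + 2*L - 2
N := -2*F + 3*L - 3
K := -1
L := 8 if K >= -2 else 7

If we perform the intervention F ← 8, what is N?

5

The intervention breaks the incoming arrows to F: F := -3*K + 2*L - 2 no longer applies, and F = 8.
L = 8 if K >= -2 else 7  [with K=-1]  = 8
N = -2*F + 3*L - 3  [with F=8, L=8]  = 5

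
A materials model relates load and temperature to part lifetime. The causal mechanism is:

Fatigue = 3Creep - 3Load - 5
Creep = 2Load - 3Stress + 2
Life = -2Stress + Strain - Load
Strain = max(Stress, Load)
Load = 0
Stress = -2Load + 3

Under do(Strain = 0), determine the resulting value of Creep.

-7

The intervention breaks the incoming arrows to Strain: Strain = max(Stress, Load) no longer applies, and Strain = 0.
Creep is not downstream of the intervention, so its value is determined by the original equations.
Stress = -2Load + 3  [with Load=0]  = 3
Creep = 2Load - 3Stress + 2  [with Load=0, Stress=3]  = -7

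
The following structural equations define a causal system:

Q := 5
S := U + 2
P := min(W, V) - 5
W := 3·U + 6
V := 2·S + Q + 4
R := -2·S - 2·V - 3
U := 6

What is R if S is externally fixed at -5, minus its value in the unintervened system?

The intervention breaks the incoming arrows to S: S := U + 2 no longer applies, and S = -5.
V = 2·S + Q + 4  [with S=-5, Q=5]  = -1
R = -2·S - 2·V - 3  [with S=-5, V=-1]  = 9
Without intervention: S = U + 2  [with U=6]  = 8; V = 2·S + Q + 4  [with S=8, Q=5]  = 25; R = -2·S - 2·V - 3  [with S=8, V=25]  = -69.
Change = 9 − (-69) = 78.

78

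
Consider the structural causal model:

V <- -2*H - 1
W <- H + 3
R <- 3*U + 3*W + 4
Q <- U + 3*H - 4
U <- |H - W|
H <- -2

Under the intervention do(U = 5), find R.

22

do(U=5) replaces the equation U <- |H - W| with the constant U = 5.
W = H + 3  [with H=-2]  = 1
R = 3*U + 3*W + 4  [with U=5, W=1]  = 22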